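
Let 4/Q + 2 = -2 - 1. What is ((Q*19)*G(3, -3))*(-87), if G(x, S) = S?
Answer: -19836/5 ≈ -3967.2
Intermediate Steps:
Q = -4/5 (Q = 4/(-2 + (-2 - 1)) = 4/(-2 - 3) = 4/(-5) = 4*(-1/5) = -4/5 ≈ -0.80000)
((Q*19)*G(3, -3))*(-87) = (-4/5*19*(-3))*(-87) = -76/5*(-3)*(-87) = (228/5)*(-87) = -19836/5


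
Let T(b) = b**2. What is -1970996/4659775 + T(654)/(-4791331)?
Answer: -11436754559576/22326524410525 ≈ -0.51225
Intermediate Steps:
-1970996/4659775 + T(654)/(-4791331) = -1970996/4659775 + 654**2/(-4791331) = -1970996*1/4659775 + 427716*(-1/4791331) = -1970996/4659775 - 427716/4791331 = -11436754559576/22326524410525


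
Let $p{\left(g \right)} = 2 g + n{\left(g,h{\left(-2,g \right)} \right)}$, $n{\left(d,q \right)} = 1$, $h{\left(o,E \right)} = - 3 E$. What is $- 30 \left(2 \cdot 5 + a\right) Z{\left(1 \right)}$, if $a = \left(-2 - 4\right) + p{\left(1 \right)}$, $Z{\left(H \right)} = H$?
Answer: $-210$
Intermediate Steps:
$p{\left(g \right)} = 1 + 2 g$ ($p{\left(g \right)} = 2 g + 1 = 1 + 2 g$)
$a = -3$ ($a = \left(-2 - 4\right) + \left(1 + 2 \cdot 1\right) = -6 + \left(1 + 2\right) = -6 + 3 = -3$)
$- 30 \left(2 \cdot 5 + a\right) Z{\left(1 \right)} = - 30 \left(2 \cdot 5 - 3\right) 1 = - 30 \left(10 - 3\right) 1 = - 30 \cdot 7 \cdot 1 = \left(-30\right) 7 = -210$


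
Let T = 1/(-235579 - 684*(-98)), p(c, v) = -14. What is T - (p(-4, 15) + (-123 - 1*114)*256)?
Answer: 10228443241/168547 ≈ 60686.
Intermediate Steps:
T = -1/168547 (T = 1/(-235579 + 67032) = 1/(-168547) = -1/168547 ≈ -5.9331e-6)
T - (p(-4, 15) + (-123 - 1*114)*256) = -1/168547 - (-14 + (-123 - 1*114)*256) = -1/168547 - (-14 + (-123 - 114)*256) = -1/168547 - (-14 - 237*256) = -1/168547 - (-14 - 60672) = -1/168547 - 1*(-60686) = -1/168547 + 60686 = 10228443241/168547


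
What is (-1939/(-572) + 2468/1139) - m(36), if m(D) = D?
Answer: -19834071/651508 ≈ -30.443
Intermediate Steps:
(-1939/(-572) + 2468/1139) - m(36) = (-1939/(-572) + 2468/1139) - 1*36 = (-1939*(-1/572) + 2468*(1/1139)) - 36 = (1939/572 + 2468/1139) - 36 = 3620217/651508 - 36 = -19834071/651508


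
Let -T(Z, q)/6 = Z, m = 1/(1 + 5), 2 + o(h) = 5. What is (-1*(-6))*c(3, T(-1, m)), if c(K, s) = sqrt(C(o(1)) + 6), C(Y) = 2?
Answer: 12*sqrt(2) ≈ 16.971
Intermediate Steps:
o(h) = 3 (o(h) = -2 + 5 = 3)
m = 1/6 ≈ 0.16667
T(Z, q) = -6*Z
c(K, s) = 2*sqrt(2) (c(K, s) = sqrt(2 + 6) = sqrt(8) = 2*sqrt(2))
(-1*(-6))*c(3, T(-1, m)) = (-1*(-6))*(2*sqrt(2)) = 6*(2*sqrt(2)) = 12*sqrt(2)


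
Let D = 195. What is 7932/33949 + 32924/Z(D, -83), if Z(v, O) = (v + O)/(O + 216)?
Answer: 5309281889/135796 ≈ 39098.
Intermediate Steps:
Z(v, O) = (O + v)/(216 + O)
7932/33949 + 32924/Z(D, -83) = 7932/33949 + 32924/(((-83 + 195)/(216 - 83))) = 7932*(1/33949) + 32924/((112/133)) = 7932/33949 + 32924/(((1/133)*112)) = 7932/33949 + 32924/(16/19) = 7932/33949 + 32924*(19/16) = 7932/33949 + 156389/4 = 5309281889/135796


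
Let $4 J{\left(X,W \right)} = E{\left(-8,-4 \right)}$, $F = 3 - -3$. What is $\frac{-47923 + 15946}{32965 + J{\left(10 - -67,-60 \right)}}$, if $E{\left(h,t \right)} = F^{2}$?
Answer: $- \frac{31977}{32974} \approx -0.96976$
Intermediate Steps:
$F = 6$ ($F = 3 + 3 = 6$)
$E{\left(h,t \right)} = 36$ ($E{\left(h,t \right)} = 6^{2} = 36$)
$J{\left(X,W \right)} = 9$ ($J{\left(X,W \right)} = \frac{1}{4} \cdot 36 = 9$)
$\frac{-47923 + 15946}{32965 + J{\left(10 - -67,-60 \right)}} = \frac{-47923 + 15946}{32965 + 9} = - \frac{31977}{32974}$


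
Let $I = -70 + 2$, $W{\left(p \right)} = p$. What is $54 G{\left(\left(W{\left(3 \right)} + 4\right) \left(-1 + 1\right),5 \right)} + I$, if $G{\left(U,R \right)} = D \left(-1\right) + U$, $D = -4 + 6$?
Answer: $-176$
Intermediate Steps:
$D = 2$
$I = -68$
$G{\left(U,R \right)} = -2 + U$ ($G{\left(U,R \right)} = 2 \left(-1\right) + U = -2 + U$)
$54 G{\left(\left(W{\left(3 \right)} + 4\right) \left(-1 + 1\right),5 \right)} + I = 54 \left(-2 + \left(3 + 4\right) \left(-1 + 1\right)\right) - 68 = 54 \left(-2 + 7 \cdot 0\right) - 68 = 54 \left(-2 + 0\right) - 68 = 54 \left(-2\right) - 68 = -108 - 68 = -176$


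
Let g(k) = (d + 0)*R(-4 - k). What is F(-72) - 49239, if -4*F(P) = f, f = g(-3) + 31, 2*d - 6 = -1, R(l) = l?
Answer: -393969/8 ≈ -49246.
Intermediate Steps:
d = 5/2 (d = 3 + (1/2)*(-1) = 3 - 1/2 = 5/2 ≈ 2.5000)
g(k) = -10 - 5*k/2 (g(k) = (5/2 + 0)*(-4 - k) = 5*(-4 - k)/2 = -10 - 5*k/2)
f = 57/2 (f = (-10 - 5/2*(-3)) + 31 = (-10 + 15/2) + 31 = -5/2 + 31 = 57/2 ≈ 28.500)
F(P) = -57/8 (F(P) = -1/4*57/2 = -57/8)
F(-72) - 49239 = -57/8 - 49239 = -393969/8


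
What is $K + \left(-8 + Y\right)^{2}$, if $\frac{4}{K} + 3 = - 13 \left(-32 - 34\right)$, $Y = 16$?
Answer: $\frac{54724}{855} \approx 64.005$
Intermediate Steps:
$K = \frac{4}{855}$ ($K = \frac{4}{-3 - 13 \left(-32 - 34\right)} = \frac{4}{-3 - -858} = \frac{4}{-3 + 858} = \frac{4}{855} \approx 0.0046784$)
$K + \left(-8 + Y\right)^{2} = \frac{4}{855} + \left(-8 + 16\right)^{2} = \frac{4}{855} + 8^{2} = \frac{4}{855} + 64 = \frac{54724}{855}$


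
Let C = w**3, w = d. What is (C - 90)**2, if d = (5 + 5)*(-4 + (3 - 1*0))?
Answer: 1188100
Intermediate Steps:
d = -10 (d = 10*(-4 + (3 + 0)) = 10*(-4 + 3) = 10*(-1) = -10)
w = -10
C = -1000 (C = (-10)**3 = -1000)
(C - 90)**2 = (-1000 - 90)**2 = (-1090)**2 = 1188100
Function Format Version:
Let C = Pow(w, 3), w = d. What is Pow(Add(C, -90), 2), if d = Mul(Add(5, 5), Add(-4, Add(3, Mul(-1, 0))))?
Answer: 1188100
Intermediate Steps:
d = -10 (d = Mul(10, Add(-4, Add(3, 0))) = Mul(10, Add(-4, 3)) = Mul(10, -1) = -10)
w = -10
C = -1000 (C = Pow(-10, 3) = -1000)
Pow(Add(C, -90), 2) = Pow(Add(-1000, -90), 2) = Pow(-1090, 2) = 1188100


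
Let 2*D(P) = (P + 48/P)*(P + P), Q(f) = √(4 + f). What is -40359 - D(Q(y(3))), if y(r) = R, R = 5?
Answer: -40416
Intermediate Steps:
y(r) = 5
D(P) = P*(P + 48/P) (D(P) = ((P + 48/P)*(P + P))/2 = ((P + 48/P)*(2*P))/2 = (2*P*(P + 48/P))/2 = P*(P + 48/P))
-40359 - D(Q(y(3))) = -40359 - (48 + (√(4 + 5))²) = -40359 - (48 + (√9)²) = -40359 - (48 + 3²) = -40359 - (48 + 9) = -40359 - 1*57 = -40359 - 57 = -40416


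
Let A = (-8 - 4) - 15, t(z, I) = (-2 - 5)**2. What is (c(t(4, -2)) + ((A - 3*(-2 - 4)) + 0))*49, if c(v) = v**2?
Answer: 117208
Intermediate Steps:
t(z, I) = 49 (t(z, I) = (-7)**2 = 49)
A = -27 (A = -12 - 15 = -27)
(c(t(4, -2)) + ((A - 3*(-2 - 4)) + 0))*49 = (49**2 + ((-27 - 3*(-2 - 4)) + 0))*49 = (2401 + ((-27 - 3*(-6)) + 0))*49 = (2401 + ((-27 + 18) + 0))*49 = (2401 + (-9 + 0))*49 = (2401 - 9)*49 = 2392*49 = 117208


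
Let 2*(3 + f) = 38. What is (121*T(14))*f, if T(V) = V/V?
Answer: 1936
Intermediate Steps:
f = 16 (f = -3 + (½)*38 = -3 + 19 = 16)
T(V) = 1
(121*T(14))*f = (121*1)*16 = 121*16 = 1936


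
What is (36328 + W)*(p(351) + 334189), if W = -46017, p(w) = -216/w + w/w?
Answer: -42093492318/13 ≈ -3.2380e+9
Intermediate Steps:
p(w) = 1 - 216/w (p(w) = -216/w + 1 = 1 - 216/w)
(36328 + W)*(p(351) + 334189) = (36328 - 46017)*((-216 + 351)/351 + 334189) = -9689*((1/351)*135 + 334189) = -9689*(5/13 + 334189) = -9689*4344462/13 = -42093492318/13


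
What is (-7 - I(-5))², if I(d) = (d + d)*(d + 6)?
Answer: 9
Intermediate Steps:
I(d) = 2*d*(6 + d) (I(d) = (2*d)*(6 + d) = 2*d*(6 + d))
(-7 - I(-5))² = (-7 - 2*(-5)*(6 - 5))² = (-7 - 2*(-5))² = (-7 - 1*(-10))² = (-7 + 10)² = 3² = 9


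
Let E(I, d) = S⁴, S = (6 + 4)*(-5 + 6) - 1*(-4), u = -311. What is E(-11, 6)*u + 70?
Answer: -11947306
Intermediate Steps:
S = 14 (S = 10*1 + 4 = 10 + 4 = 14)
E(I, d) = 38416 (E(I, d) = 14⁴ = 38416)
E(-11, 6)*u + 70 = 38416*(-311) + 70 = -11947376 + 70 = -11947306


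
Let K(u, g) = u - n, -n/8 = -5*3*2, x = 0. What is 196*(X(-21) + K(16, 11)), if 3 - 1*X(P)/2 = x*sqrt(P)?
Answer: -42728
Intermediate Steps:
n = 240 (n = -8*(-5*3)*2 = -(-120)*2 = -8*(-30) = 240)
K(u, g) = -240 + u (K(u, g) = u - 1*240 = u - 240 = -240 + u)
X(P) = 6 (X(P) = 6 - 0*sqrt(P) = 6 - 2*0 = 6 + 0 = 6)
196*(X(-21) + K(16, 11)) = 196*(6 + (-240 + 16)) = 196*(6 - 224) = 196*(-218) = -42728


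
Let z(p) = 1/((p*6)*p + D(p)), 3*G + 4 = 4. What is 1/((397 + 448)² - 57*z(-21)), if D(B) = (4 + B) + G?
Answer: 2629/1877171668 ≈ 1.4005e-6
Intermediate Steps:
G = 0 (G = -4/3 + (⅓)*4 = -4/3 + 4/3 = 0)
D(B) = 4 + B (D(B) = (4 + B) + 0 = 4 + B)
z(p) = 1/(4 + p + 6*p²) (z(p) = 1/((p*6)*p + (4 + p)) = 1/((6*p)*p + (4 + p)) = 1/(6*p² + (4 + p)) = 1/(4 + p + 6*p²))
1/((397 + 448)² - 57*z(-21)) = 1/((397 + 448)² - 57/(4 - 21 + 6*(-21)²)) = 1/(845² - 57/(4 - 21 + 6*441)) = 1/(714025 - 57/(4 - 21 + 2646)) = 1/(714025 - 57/2629) = 1/(1877171668/2629) = 2629/1877171668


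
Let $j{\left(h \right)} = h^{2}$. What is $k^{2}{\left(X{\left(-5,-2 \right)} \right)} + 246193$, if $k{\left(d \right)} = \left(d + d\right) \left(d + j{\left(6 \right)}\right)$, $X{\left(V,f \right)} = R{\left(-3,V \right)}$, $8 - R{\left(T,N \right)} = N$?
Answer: $1869269$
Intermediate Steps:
$R{\left(T,N \right)} = 8 - N$
$X{\left(V,f \right)} = 8 - V$
$k{\left(d \right)} = 2 d \left(36 + d\right)$ ($k{\left(d \right)} = \left(d + d\right) \left(d + 6^{2}\right) = 2 d \left(d + 36\right) = 2 d \left(36 + d\right)$)
$k^{2}{\left(X{\left(-5,-2 \right)} \right)} + 246193 = \left(2 \left(8 - -5\right) \left(36 + \left(8 - -5\right)\right)\right)^{2} + 246193 = \left(2 \left(8 + 5\right) \left(36 + \left(8 + 5\right)\right)\right)^{2} + 246193 = \left(2 \cdot 13 \left(36 + 13\right)\right)^{2} + 246193 = \left(2 \cdot 13 \cdot 49\right)^{2} + 246193 = 1274^{2} + 246193 = 1623076 + 246193 = 1869269$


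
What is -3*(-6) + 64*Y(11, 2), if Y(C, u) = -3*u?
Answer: -366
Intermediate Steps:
-3*(-6) + 64*Y(11, 2) = -3*(-6) + 64*(-3*2) = 18 + 64*(-6) = 18 - 384 = -366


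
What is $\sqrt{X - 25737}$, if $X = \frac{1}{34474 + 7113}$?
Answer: $\frac{11 i \sqrt{367864379246}}{41587} \approx 160.43 i$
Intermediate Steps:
$X = \frac{1}{41587} \approx 2.4046 \cdot 10^{-5}$
$\sqrt{X - 25737} = \sqrt{\frac{1}{41587} - 25737} = \sqrt{- \frac{1070324618}{41587}} = \frac{11 i \sqrt{367864379246}}{41587}$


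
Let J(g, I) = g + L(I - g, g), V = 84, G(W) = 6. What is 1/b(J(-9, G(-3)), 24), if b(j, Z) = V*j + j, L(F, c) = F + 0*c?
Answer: 1/510 ≈ 0.0019608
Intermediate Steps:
L(F, c) = F (L(F, c) = F + 0 = F)
J(g, I) = I (J(g, I) = g + (I - g) = I)
b(j, Z) = 85*j (b(j, Z) = 84*j + j = 85*j)
1/b(J(-9, G(-3)), 24) = 1/(85*6) = 1/510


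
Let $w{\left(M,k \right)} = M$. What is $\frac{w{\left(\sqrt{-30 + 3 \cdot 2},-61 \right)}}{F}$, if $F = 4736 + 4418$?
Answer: $\frac{i \sqrt{6}}{4577} \approx 0.00053517 i$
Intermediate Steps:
$F = 9154$
$\frac{w{\left(\sqrt{-30 + 3 \cdot 2},-61 \right)}}{F} = \frac{\sqrt{-30 + 3 \cdot 2}}{9154} = \sqrt{-30 + 6} \cdot \frac{1}{9154} = \sqrt{-24} \cdot \frac{1}{9154} = 2 i \sqrt{6} \cdot \frac{1}{9154} = \frac{i \sqrt{6}}{4577}$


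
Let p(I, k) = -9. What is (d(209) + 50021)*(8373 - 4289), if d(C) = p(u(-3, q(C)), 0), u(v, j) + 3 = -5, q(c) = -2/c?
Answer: 204249008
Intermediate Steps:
u(v, j) = -8 (u(v, j) = -3 - 5 = -8)
d(C) = -9
(d(209) + 50021)*(8373 - 4289) = (-9 + 50021)*(8373 - 4289) = 50012*4084 = 204249008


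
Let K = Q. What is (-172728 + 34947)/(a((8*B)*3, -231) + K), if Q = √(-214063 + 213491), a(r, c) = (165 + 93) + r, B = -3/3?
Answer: -177147/304 + 19683*I*√143/3952 ≈ -582.72 + 59.558*I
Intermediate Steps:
B = -1 (B = -3*⅓ = -1)
a(r, c) = 258 + r
Q = 2*I*√143 (Q = √(-572) = 2*I*√143 ≈ 23.917*I)
K = 2*I*√143 ≈ 23.917*I
(-172728 + 34947)/(a((8*B)*3, -231) + K) = (-172728 + 34947)/((258 + (8*(-1))*3) + 2*I*√143) = -137781/((258 - 8*3) + 2*I*√143) = -137781/((258 - 24) + 2*I*√143) = -137781/(234 + 2*I*√143)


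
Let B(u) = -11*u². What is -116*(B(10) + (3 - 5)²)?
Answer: 127136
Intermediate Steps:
-116*(B(10) + (3 - 5)²) = -116*(-11*10² + (3 - 5)²) = -116*(-11*100 + (-2)²) = -116*(-1100 + 4) = -116*(-1096) = 127136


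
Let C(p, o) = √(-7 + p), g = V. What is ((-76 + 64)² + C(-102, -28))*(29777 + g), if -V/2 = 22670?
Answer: -2241072 - 15563*I*√109 ≈ -2.2411e+6 - 1.6248e+5*I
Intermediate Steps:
V = -45340 (V = -2*22670 = -45340)
g = -45340
((-76 + 64)² + C(-102, -28))*(29777 + g) = ((-76 + 64)² + √(-7 - 102))*(29777 - 45340) = ((-12)² + √(-109))*(-15563) = (144 + I*√109)*(-15563) = -2241072 - 15563*I*√109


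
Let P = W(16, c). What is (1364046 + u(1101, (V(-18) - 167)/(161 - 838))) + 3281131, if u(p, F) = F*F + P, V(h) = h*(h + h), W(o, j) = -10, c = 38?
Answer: 2129014977304/458329 ≈ 4.6452e+6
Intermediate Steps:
P = -10
V(h) = 2*h**2 (V(h) = h*(2*h) = 2*h**2)
u(p, F) = -10 + F**2 (u(p, F) = F*F - 10 = F**2 - 10 = -10 + F**2)
(1364046 + u(1101, (V(-18) - 167)/(161 - 838))) + 3281131 = (1364046 + (-10 + ((2*(-18)**2 - 167)/(161 - 838))**2)) + 3281131 = (1364046 + (-10 + ((2*324 - 167)/(-677))**2)) + 3281131 = (1364046 + (-10 + ((648 - 167)*(-1/677))**2)) + 3281131 = (1364046 + (-10 + (481*(-1/677))**2)) + 3281131 = (1364046 + (-10 + (-481/677)**2)) + 3281131 = (1364046 + (-10 + 231361/458329)) + 3281131 = (1364046 - 4351929/458329) + 3281131 = 625177487205/458329 + 3281131 = 2129014977304/458329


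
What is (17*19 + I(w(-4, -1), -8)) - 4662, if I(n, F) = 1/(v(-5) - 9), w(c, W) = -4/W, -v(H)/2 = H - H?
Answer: -39052/9 ≈ -4339.1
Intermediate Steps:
v(H) = 0 (v(H) = -2*(H - H) = -2*0 = 0)
I(n, F) = -⅑ (I(n, F) = 1/(0 - 9) = 1/(-9) = -⅑)
(17*19 + I(w(-4, -1), -8)) - 4662 = (17*19 - ⅑) - 4662 = (323 - ⅑) - 4662 = 2906/9 - 4662 = -39052/9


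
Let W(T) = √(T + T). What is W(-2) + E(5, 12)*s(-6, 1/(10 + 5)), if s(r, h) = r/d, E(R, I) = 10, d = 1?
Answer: -60 + 2*I ≈ -60.0 + 2.0*I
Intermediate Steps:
s(r, h) = r (s(r, h) = r/1 = r*1 = r)
W(T) = √2*√T (W(T) = √(2*T) = √2*√T)
W(-2) + E(5, 12)*s(-6, 1/(10 + 5)) = √2*√(-2) + 10*(-6) = √2*(I*√2) - 60 = 2*I - 60 = -60 + 2*I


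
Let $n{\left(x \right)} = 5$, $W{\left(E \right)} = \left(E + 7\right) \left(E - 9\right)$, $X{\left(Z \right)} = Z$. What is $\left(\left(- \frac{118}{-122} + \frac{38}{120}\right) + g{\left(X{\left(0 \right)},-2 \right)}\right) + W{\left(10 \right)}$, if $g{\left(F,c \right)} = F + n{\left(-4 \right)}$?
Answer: $\frac{85219}{3660} \approx 23.284$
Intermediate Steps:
$W{\left(E \right)} = \left(-9 + E\right) \left(7 + E\right)$ ($W{\left(E \right)} = \left(7 + E\right) \left(-9 + E\right) = \left(-9 + E\right) \left(7 + E\right)$)
$g{\left(F,c \right)} = 5 + F$ ($g{\left(F,c \right)} = F + 5 = 5 + F$)
$\left(\left(- \frac{118}{-122} + \frac{38}{120}\right) + g{\left(X{\left(0 \right)},-2 \right)}\right) + W{\left(10 \right)} = \left(\left(- \frac{118}{-122} + \frac{38}{120}\right) + \left(5 + 0\right)\right) - \left(83 - 100\right) = \left(\left(\left(-118\right) \left(- \frac{1}{122}\right) + 38 \cdot \frac{1}{120}\right) + 5\right) - -17 = \left(\left(\frac{59}{61} + \frac{19}{60}\right) + 5\right) + 17 = \left(\frac{4699}{3660} + 5\right) + 17 = \frac{22999}{3660} + 17 = \frac{85219}{3660}$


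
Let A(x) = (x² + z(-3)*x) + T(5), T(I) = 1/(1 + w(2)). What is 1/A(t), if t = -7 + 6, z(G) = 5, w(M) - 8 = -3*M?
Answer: -3/11 ≈ -0.27273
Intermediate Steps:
w(M) = 8 - 3*M
T(I) = ⅓ (T(I) = 1/(1 + (8 - 3*2)) = 1/(1 + (8 - 6)) = 1/(1 + 2) = 1/3 = ⅓)
t = -1
A(x) = ⅓ + x² + 5*x (A(x) = (x² + 5*x) + ⅓ = ⅓ + x² + 5*x)
1/A(t) = 1/(⅓ + (-1)² + 5*(-1)) = 1/(⅓ + 1 - 5) = 1/(-11/3) = -3/11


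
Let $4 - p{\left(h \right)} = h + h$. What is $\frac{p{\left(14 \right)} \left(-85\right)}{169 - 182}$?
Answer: $- \frac{2040}{13} \approx -156.92$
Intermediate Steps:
$p{\left(h \right)} = 4 - 2 h$ ($p{\left(h \right)} = 4 - \left(h + h\right) = 4 - 2 h$)
$\frac{p{\left(14 \right)} \left(-85\right)}{169 - 182} = \frac{\left(4 - 28\right) \left(-85\right)}{169 - 182} = \frac{\left(4 - 28\right) \left(-85\right)}{-13} = \left(-24\right) \left(-85\right) \left(- \frac{1}{13}\right) = 2040 \left(- \frac{1}{13}\right) = - \frac{2040}{13}$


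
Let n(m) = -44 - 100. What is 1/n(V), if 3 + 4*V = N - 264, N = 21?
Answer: -1/144 ≈ -0.0069444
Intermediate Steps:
V = -123/2 (V = -¾ + (21 - 264)/4 = -¾ + (¼)*(-243) = -¾ - 243/4 = -123/2 ≈ -61.500)
n(m) = -144
1/n(V) = 1/(-144) = -1/144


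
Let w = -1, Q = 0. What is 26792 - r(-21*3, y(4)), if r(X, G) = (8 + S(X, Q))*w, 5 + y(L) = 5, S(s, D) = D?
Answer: 26800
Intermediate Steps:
y(L) = 0 (y(L) = -5 + 5 = 0)
r(X, G) = -8 (r(X, G) = (8 + 0)*(-1) = 8*(-1) = -8)
26792 - r(-21*3, y(4)) = 26792 - 1*(-8) = 26792 + 8 = 26800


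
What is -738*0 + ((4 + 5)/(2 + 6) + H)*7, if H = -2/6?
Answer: 133/24 ≈ 5.5417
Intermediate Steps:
H = -1/3 (H = -2*1/6 = -1/3 ≈ -0.33333)
-738*0 + ((4 + 5)/(2 + 6) + H)*7 = -738*0 + ((4 + 5)/(2 + 6) - 1/3)*7 = -82*0 + (9/8 - 1/3)*7 = 0 + (9*(1/8) - 1/3)*7 = 0 + (9/8 - 1/3)*7 = 0 + (19/24)*7 = 0 + 133/24 = 133/24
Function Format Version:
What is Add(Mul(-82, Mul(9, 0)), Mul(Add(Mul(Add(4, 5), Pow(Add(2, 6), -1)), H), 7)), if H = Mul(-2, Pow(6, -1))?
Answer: Rational(133, 24) ≈ 5.5417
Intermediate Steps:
H = Rational(-1, 3) (H = Mul(-2, Rational(1, 6)) = Rational(-1, 3) ≈ -0.33333)
Add(Mul(-82, Mul(9, 0)), Mul(Add(Mul(Add(4, 5), Pow(Add(2, 6), -1)), H), 7)) = Add(Mul(-82, Mul(9, 0)), Mul(Add(Mul(Add(4, 5), Pow(Add(2, 6), -1)), Rational(-1, 3)), 7)) = Add(Mul(-82, 0), Mul(Add(Mul(9, Pow(8, -1)), Rational(-1, 3)), 7)) = Add(0, Mul(Add(Mul(9, Rational(1, 8)), Rational(-1, 3)), 7)) = Add(0, Mul(Add(Rational(9, 8), Rational(-1, 3)), 7)) = Add(0, Mul(Rational(19, 24), 7)) = Add(0, Rational(133, 24)) = Rational(133, 24)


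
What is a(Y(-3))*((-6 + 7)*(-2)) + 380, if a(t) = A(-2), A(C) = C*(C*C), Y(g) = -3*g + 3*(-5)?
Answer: 396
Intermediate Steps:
Y(g) = -15 - 3*g (Y(g) = -3*g - 15 = -15 - 3*g)
A(C) = C³ (A(C) = C*C² = C³)
a(t) = -8 (a(t) = (-2)³ = -8)
a(Y(-3))*((-6 + 7)*(-2)) + 380 = -8*(-6 + 7)*(-2) + 380 = -8*(-2) + 380 = 16 + 380 = 396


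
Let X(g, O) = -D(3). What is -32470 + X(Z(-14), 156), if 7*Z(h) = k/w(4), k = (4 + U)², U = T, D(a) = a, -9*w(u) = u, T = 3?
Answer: -32473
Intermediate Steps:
w(u) = -u/9
U = 3
k = 49 (k = (4 + 3)² = 7² = 49)
Z(h) = -63/4 (Z(h) = (49/((-⅑*4)))/7 = (49/(-4/9))/7 = (49*(-9/4))/7 = (⅐)*(-441/4) = -63/4)
X(g, O) = -3 (X(g, O) = -1*3 = -3)
-32470 + X(Z(-14), 156) = -32470 - 3 = -32473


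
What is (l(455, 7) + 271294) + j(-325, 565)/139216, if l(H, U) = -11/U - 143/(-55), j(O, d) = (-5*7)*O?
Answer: 188843100363/696080 ≈ 2.7130e+5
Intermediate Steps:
j(O, d) = -35*O
l(H, U) = 13/5 - 11/U (l(H, U) = -11/U - 143*(-1/55) = -11/U + 13/5 = 13/5 - 11/U)
(l(455, 7) + 271294) + j(-325, 565)/139216 = ((13/5 - 11/7) + 271294) - 35*(-325)/139216 = ((13/5 - 11*⅐) + 271294) + 11375*(1/139216) = ((13/5 - 11/7) + 271294) + 1625/19888 = (36/35 + 271294) + 1625/19888 = 9495326/35 + 1625/19888 = 188843100363/696080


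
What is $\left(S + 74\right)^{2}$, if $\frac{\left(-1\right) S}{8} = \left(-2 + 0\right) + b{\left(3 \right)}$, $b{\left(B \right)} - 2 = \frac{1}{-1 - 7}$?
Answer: $5625$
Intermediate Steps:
$b{\left(B \right)} = \frac{15}{8}$ ($b{\left(B \right)} = 2 + \frac{1}{-1 - 7} = 2 + \frac{1}{-8} = 2 - \frac{1}{8} = \frac{15}{8}$)
$S = 1$ ($S = - 8 \left(\left(-2 + 0\right) + \frac{15}{8}\right) = - 8 \left(-2 + \frac{15}{8}\right) = \left(-8\right) \left(- \frac{1}{8}\right) = 1$)
$\left(S + 74\right)^{2} = \left(1 + 74\right)^{2} = 75^{2} = 5625$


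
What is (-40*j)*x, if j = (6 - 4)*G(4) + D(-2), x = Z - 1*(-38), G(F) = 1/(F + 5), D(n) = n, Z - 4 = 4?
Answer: 29440/9 ≈ 3271.1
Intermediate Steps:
Z = 8 (Z = 4 + 4 = 8)
G(F) = 1/(5 + F)
x = 46 (x = 8 - 1*(-38) = 8 + 38 = 46)
j = -16/9 (j = (6 - 4)/(5 + 4) - 2 = 2/9 - 2 = -16/9 ≈ -1.7778)
(-40*j)*x = -40*(-16/9)*46 = (640/9)*46 = 29440/9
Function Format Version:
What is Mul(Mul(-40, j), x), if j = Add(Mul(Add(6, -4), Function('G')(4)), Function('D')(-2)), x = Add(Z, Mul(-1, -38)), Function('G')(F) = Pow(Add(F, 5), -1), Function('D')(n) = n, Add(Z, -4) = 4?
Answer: Rational(29440, 9) ≈ 3271.1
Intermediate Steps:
Z = 8 (Z = Add(4, 4) = 8)
Function('G')(F) = Pow(Add(5, F), -1)
x = 46 (x = Add(8, Mul(-1, -38)) = Add(8, 38) = 46)
j = Rational(-16, 9) (j = Add(Mul(Add(6, -4), Pow(Add(5, 4), -1)), -2) = Add(Mul(2, Pow(9, -1)), -2) = Add(Mul(2, Rational(1, 9)), -2) = Add(Rational(2, 9), -2) = Rational(-16, 9) ≈ -1.7778)
Mul(Mul(-40, j), x) = Mul(Mul(-40, Rational(-16, 9)), 46) = Mul(Rational(640, 9), 46) = Rational(29440, 9)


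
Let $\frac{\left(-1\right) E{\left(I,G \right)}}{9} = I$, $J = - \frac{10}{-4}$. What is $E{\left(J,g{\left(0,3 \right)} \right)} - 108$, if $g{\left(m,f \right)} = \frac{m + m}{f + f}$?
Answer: $- \frac{261}{2} \approx -130.5$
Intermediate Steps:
$J = \frac{5}{2}$ ($J = \left(-10\right) \left(- \frac{1}{4}\right) = \frac{5}{2} \approx 2.5$)
$g{\left(m,f \right)} = \frac{m}{f}$ ($g{\left(m,f \right)} = \frac{2 m}{2 f} = 2 m \frac{1}{2 f} = \frac{m}{f}$)
$E{\left(I,G \right)} = - 9 I$
$E{\left(J,g{\left(0,3 \right)} \right)} - 108 = \left(-9\right) \frac{5}{2} - 108 = - \frac{45}{2} - 108 = - \frac{261}{2}$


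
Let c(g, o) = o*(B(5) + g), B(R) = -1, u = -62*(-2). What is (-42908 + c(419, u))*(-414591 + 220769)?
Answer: -1729667528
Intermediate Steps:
u = 124
c(g, o) = o*(-1 + g)
(-42908 + c(419, u))*(-414591 + 220769) = (-42908 + 124*(-1 + 419))*(-414591 + 220769) = (-42908 + 124*418)*(-193822) = (-42908 + 51832)*(-193822) = 8924*(-193822) = -1729667528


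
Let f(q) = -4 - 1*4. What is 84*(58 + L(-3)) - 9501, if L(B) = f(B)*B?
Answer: -2613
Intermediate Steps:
f(q) = -8 (f(q) = -4 - 4 = -8)
L(B) = -8*B
84*(58 + L(-3)) - 9501 = 84*(58 - 8*(-3)) - 9501 = 84*(58 + 24) - 9501 = 84*82 - 9501 = 6888 - 9501 = -2613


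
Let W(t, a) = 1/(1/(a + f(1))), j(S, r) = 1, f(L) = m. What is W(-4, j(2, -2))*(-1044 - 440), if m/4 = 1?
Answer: -7420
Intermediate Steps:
m = 4 (m = 4*1 = 4)
f(L) = 4
W(t, a) = 4 + a (W(t, a) = 1/(1/(a + 4)) = 1/(1/(4 + a)) = 4 + a)
W(-4, j(2, -2))*(-1044 - 440) = (4 + 1)*(-1044 - 440) = 5*(-1484) = -7420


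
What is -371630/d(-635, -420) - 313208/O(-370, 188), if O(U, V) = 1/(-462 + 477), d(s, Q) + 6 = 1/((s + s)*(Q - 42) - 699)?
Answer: -3260390108514/703249 ≈ -4.6362e+6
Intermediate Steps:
d(s, Q) = -6 + 1/(-699 + 2*s*(-42 + Q)) (d(s, Q) = -6 + 1/((s + s)*(Q - 42) - 699) = -6 + 1/((2*s)*(-42 + Q) - 699) = -6 + 1/(2*s*(-42 + Q) - 699) = -6 + 1/(-699 + 2*s*(-42 + Q)))
O(U, V) = 1/15
-371630/d(-635, -420) - 313208/O(-370, 188) = -371630*(699 + 84*(-635) - 2*(-420)*(-635))/(-4195 - 504*(-635) + 12*(-420)*(-635)) - 313208/1/15 = -371630*(699 - 53340 - 533400)/(-4195 + 320040 + 3200400) - 313208*15 = -371630/(3516245/(-586041)) - 4698120 = -371630/((-1/586041*3516245)) - 4698120 = -371630/(-3516245/586041) - 4698120 = -371630*(-586041/3516245) - 4698120 = 43558083366/703249 - 4698120 = -3260390108514/703249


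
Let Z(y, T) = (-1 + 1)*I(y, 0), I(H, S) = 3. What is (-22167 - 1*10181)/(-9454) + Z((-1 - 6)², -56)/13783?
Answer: 16174/4727 ≈ 3.4216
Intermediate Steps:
Z(y, T) = 0 (Z(y, T) = (-1 + 1)*3 = 0*3 = 0)
(-22167 - 1*10181)/(-9454) + Z((-1 - 6)², -56)/13783 = (-22167 - 1*10181)/(-9454) + 0/13783 = (-22167 - 10181)*(-1/9454) + 0*(1/13783) = -32348*(-1/9454) + 0 = 16174/4727 + 0 = 16174/4727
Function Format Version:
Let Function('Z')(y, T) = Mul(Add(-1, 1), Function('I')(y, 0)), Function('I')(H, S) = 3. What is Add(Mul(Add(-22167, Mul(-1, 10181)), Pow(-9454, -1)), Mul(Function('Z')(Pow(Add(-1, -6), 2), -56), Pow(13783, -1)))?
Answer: Rational(16174, 4727) ≈ 3.4216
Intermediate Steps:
Function('Z')(y, T) = 0 (Function('Z')(y, T) = Mul(Add(-1, 1), 3) = Mul(0, 3) = 0)
Add(Mul(Add(-22167, Mul(-1, 10181)), Pow(-9454, -1)), Mul(Function('Z')(Pow(Add(-1, -6), 2), -56), Pow(13783, -1))) = Add(Mul(Add(-22167, Mul(-1, 10181)), Pow(-9454, -1)), Mul(0, Pow(13783, -1))) = Add(Mul(Add(-22167, -10181), Rational(-1, 9454)), Mul(0, Rational(1, 13783))) = Add(Mul(-32348, Rational(-1, 9454)), 0) = Add(Rational(16174, 4727), 0) = Rational(16174, 4727)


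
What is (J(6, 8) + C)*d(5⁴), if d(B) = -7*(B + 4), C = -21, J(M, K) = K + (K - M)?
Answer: 48433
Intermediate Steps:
J(M, K) = -M + 2*K
d(B) = -28 - 7*B (d(B) = -7*(4 + B) = -28 - 7*B)
(J(6, 8) + C)*d(5⁴) = ((-1*6 + 2*8) - 21)*(-28 - 7*5⁴) = ((-6 + 16) - 21)*(-28 - 7*625) = (10 - 21)*(-28 - 4375) = -11*(-4403) = 48433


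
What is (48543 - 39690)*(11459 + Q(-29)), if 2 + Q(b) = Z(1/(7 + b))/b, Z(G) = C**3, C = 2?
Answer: 2941364985/29 ≈ 1.0143e+8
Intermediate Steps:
Z(G) = 8 (Z(G) = 2**3 = 8)
Q(b) = -2 + 8/b
(48543 - 39690)*(11459 + Q(-29)) = (48543 - 39690)*(11459 + (-2 + 8/(-29))) = 8853*(11459 + (-2 + 8*(-1/29))) = 8853*(11459 + (-2 - 8/29)) = 8853*(11459 - 66/29) = 8853*(332245/29) = 2941364985/29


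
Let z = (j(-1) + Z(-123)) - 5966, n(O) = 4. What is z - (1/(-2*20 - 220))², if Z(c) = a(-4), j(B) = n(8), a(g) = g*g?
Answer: -401949601/67600 ≈ -5946.0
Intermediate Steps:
a(g) = g²
j(B) = 4
Z(c) = 16 (Z(c) = (-4)² = 16)
z = -5946 (z = (4 + 16) - 5966 = 20 - 5966 = -5946)
z - (1/(-2*20 - 220))² = -5946 - (1/(-2*20 - 220))² = -5946 - (1/(-40 - 220))² = -5946 - (1/(-260))² = -5946 - (-1/260)² = -5946 - 1*1/67600 = -5946 - 1/67600 = -401949601/67600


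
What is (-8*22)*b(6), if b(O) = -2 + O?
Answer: -704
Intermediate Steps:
(-8*22)*b(6) = (-8*22)*(-2 + 6) = -176*4 = -704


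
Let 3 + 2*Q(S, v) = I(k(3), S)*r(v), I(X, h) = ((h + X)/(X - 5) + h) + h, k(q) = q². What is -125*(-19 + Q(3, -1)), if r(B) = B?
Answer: 3125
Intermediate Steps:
I(X, h) = 2*h + (X + h)/(-5 + X) (I(X, h) = ((X + h)/(-5 + X) + h) + h = (h + (X + h)/(-5 + X)) + h = 2*h + (X + h)/(-5 + X))
Q(S, v) = -3/2 + v*(9/4 + 9*S/4)/2 (Q(S, v) = -3/2 + (((3² - 9*S + 2*3²*S)/(-5 + 3²))*v)/2 = -3/2 + (((9 - 9*S + 2*9*S)/(-5 + 9))*v)/2 = -3/2 + (((9 - 9*S + 18*S)/4)*v)/2 = -3/2 + (((9 + 9*S)/4)*v)/2 = -3/2 + ((9/4 + 9*S/4)*v)/2 = -3/2 + (v*(9/4 + 9*S/4))/2 = -3/2 + v*(9/4 + 9*S/4)/2)
-125*(-19 + Q(3, -1)) = -125*(-19 + (-3/2 + (9/8)*(-1)*(1 + 3))) = -125*(-19 + (-3/2 + (9/8)*(-1)*4)) = -125*(-19 + (-3/2 - 9/2)) = -125*(-19 - 6) = -125*(-25) = 3125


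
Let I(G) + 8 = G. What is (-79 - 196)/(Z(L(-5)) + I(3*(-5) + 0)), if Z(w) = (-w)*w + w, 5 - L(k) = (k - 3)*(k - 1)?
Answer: 55/383 ≈ 0.14360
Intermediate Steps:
L(k) = 5 - (-1 + k)*(-3 + k) (L(k) = 5 - (k - 3)*(k - 1) = 5 - (-3 + k)*(-1 + k) = 5 - (-1 + k)*(-3 + k))
I(G) = -8 + G
Z(w) = w - w² (Z(w) = -w² + w = w - w²)
(-79 - 196)/(Z(L(-5)) + I(3*(-5) + 0)) = (-79 - 196)/((2 - 1*(-5)² + 4*(-5))*(1 - (2 - 1*(-5)² + 4*(-5))) + (-8 + (3*(-5) + 0))) = -275/((2 - 1*25 - 20)*(1 - (2 - 1*25 - 20)) + (-8 + (-15 + 0))) = -275/((2 - 25 - 20)*(1 - (2 - 25 - 20)) + (-8 - 15)) = -275/(-43*(1 - 1*(-43)) - 23) = -275/(-43*(1 + 43) - 23) = -275/(-43*44 - 23) = -275/(-1892 - 23) = -275/(-1915) = -275*(-1/1915) = 55/383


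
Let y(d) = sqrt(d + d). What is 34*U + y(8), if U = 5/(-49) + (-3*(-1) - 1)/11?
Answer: 3618/539 ≈ 6.7124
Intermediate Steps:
y(d) = sqrt(2)*sqrt(d) (y(d) = sqrt(2*d) = sqrt(2)*sqrt(d))
U = 43/539 (U = 5*(-1/49) + (3 - 1)*(1/11) = -5/49 + 2*(1/11) = -5/49 + 2/11 = 43/539 ≈ 0.079777)
34*U + y(8) = 34*(43/539) + sqrt(2)*sqrt(8) = 1462/539 + sqrt(2)*(2*sqrt(2)) = 1462/539 + 4 = 3618/539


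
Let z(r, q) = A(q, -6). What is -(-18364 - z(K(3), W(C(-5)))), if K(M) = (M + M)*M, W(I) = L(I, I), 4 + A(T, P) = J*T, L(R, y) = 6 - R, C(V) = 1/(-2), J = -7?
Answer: 36629/2 ≈ 18315.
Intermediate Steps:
C(V) = -1/2
A(T, P) = -4 - 7*T
W(I) = 6 - I
K(M) = 2*M**2 (K(M) = (2*M)*M = 2*M**2)
z(r, q) = -4 - 7*q
-(-18364 - z(K(3), W(C(-5)))) = -(-18364 - (-4 - 7*(6 - 1*(-1/2)))) = -(-18364 - (-4 - 7*(6 + 1/2))) = -(-18364 - (-4 - 7*13/2)) = -(-18364 - (-4 - 91/2)) = -(-18364 - 1*(-99/2)) = -(-18364 + 99/2) = -1*(-36629/2) = 36629/2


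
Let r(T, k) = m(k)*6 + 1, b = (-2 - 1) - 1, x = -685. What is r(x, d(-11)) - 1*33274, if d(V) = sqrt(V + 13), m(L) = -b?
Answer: -33249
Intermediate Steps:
b = -4 (b = -3 - 1 = -4)
m(L) = 4 (m(L) = -1*(-4) = 4)
d(V) = sqrt(13 + V)
r(T, k) = 25 (r(T, k) = 4*6 + 1 = 24 + 1 = 25)
r(x, d(-11)) - 1*33274 = 25 - 1*33274 = 25 - 33274 = -33249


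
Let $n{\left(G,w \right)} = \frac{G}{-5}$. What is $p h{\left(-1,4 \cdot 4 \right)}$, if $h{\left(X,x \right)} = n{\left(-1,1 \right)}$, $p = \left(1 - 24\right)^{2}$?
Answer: $\frac{529}{5} \approx 105.8$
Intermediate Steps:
$p = 529$ ($p = \left(-23\right)^{2} = 529$)
$n{\left(G,w \right)} = - \frac{G}{5}$ ($n{\left(G,w \right)} = G \left(- \frac{1}{5}\right) = - \frac{G}{5}$)
$h{\left(X,x \right)} = \frac{1}{5}$ ($h{\left(X,x \right)} = \left(- \frac{1}{5}\right) \left(-1\right) = \frac{1}{5}$)
$p h{\left(-1,4 \cdot 4 \right)} = 529 \cdot \frac{1}{5} = \frac{529}{5}$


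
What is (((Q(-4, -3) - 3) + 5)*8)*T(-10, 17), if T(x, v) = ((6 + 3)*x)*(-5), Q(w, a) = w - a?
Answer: 3600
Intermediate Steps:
T(x, v) = -45*x (T(x, v) = (9*x)*(-5) = -45*x)
(((Q(-4, -3) - 3) + 5)*8)*T(-10, 17) = ((((-4 - 1*(-3)) - 3) + 5)*8)*(-45*(-10)) = ((((-4 + 3) - 3) + 5)*8)*450 = (((-1 - 3) + 5)*8)*450 = ((-4 + 5)*8)*450 = (1*8)*450 = 8*450 = 3600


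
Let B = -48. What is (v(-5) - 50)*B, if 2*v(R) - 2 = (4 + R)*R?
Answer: 2232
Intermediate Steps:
v(R) = 1 + R*(4 + R)/2 (v(R) = 1 + ((4 + R)*R)/2 = 1 + (R*(4 + R))/2 = 1 + R*(4 + R)/2)
(v(-5) - 50)*B = ((1 + (½)*(-5)² + 2*(-5)) - 50)*(-48) = ((1 + (½)*25 - 10) - 50)*(-48) = ((1 + 25/2 - 10) - 50)*(-48) = (7/2 - 50)*(-48) = -93/2*(-48) = 2232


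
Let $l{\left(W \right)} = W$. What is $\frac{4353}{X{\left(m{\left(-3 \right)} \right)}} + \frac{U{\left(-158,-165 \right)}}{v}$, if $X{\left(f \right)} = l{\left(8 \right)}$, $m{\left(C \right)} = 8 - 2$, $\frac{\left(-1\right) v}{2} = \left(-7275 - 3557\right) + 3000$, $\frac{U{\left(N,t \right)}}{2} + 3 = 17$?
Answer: $\frac{4261601}{7832} \approx 544.13$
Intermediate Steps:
$U{\left(N,t \right)} = 28$ ($U{\left(N,t \right)} = -6 + 2 \cdot 17 = -6 + 34 = 28$)
$v = 15664$ ($v = - 2 \left(\left(-7275 - 3557\right) + 3000\right) = - 2 \left(-10832 + 3000\right) = \left(-2\right) \left(-7832\right) = 15664$)
$m{\left(C \right)} = 6$
$X{\left(f \right)} = 8$
$\frac{4353}{X{\left(m{\left(-3 \right)} \right)}} + \frac{U{\left(-158,-165 \right)}}{v} = \frac{4353}{8} + \frac{28}{15664} = 4353 \cdot \frac{1}{8} + 28 \cdot \frac{1}{15664} = \frac{4353}{8} + \frac{7}{3916} = \frac{4261601}{7832}$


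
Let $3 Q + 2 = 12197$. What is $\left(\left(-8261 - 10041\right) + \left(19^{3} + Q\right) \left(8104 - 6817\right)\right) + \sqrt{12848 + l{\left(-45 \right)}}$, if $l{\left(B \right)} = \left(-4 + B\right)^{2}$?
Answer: $14040886 + \sqrt{15249} \approx 1.4041 \cdot 10^{7}$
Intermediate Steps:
$Q = 4065$ ($Q = - \frac{2}{3} + \frac{1}{3} \cdot 12197 = - \frac{2}{3} + \frac{12197}{3} = 4065$)
$\left(\left(-8261 - 10041\right) + \left(19^{3} + Q\right) \left(8104 - 6817\right)\right) + \sqrt{12848 + l{\left(-45 \right)}} = \left(\left(-8261 - 10041\right) + \left(19^{3} + 4065\right) \left(8104 - 6817\right)\right) + \sqrt{12848 + \left(-4 - 45\right)^{2}} = \left(-18302 + \left(6859 + 4065\right) 1287\right) + \sqrt{12848 + \left(-49\right)^{2}} = \left(-18302 + 10924 \cdot 1287\right) + \sqrt{12848 + 2401} = \left(-18302 + 14059188\right) + \sqrt{15249} = 14040886 + \sqrt{15249}$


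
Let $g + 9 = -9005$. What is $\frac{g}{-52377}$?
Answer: $\frac{9014}{52377} \approx 0.1721$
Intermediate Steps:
$g = -9014$ ($g = -9 - 9005 = -9014$)
$\frac{g}{-52377} = - \frac{9014}{-52377} = \left(-9014\right) \left(- \frac{1}{52377}\right) = \frac{9014}{52377}$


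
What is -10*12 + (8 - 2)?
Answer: -114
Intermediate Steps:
-10*12 + (8 - 2) = -120 + 6 = -114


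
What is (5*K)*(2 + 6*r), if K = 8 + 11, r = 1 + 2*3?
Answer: 4180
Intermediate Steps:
r = 7 (r = 1 + 6 = 7)
K = 19
(5*K)*(2 + 6*r) = (5*19)*(2 + 6*7) = 95*(2 + 42) = 95*44 = 4180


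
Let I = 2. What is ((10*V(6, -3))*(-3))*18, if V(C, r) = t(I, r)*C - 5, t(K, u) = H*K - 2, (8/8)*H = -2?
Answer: 22140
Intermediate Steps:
H = -2
t(K, u) = -2 - 2*K (t(K, u) = -2*K - 2 = -2 - 2*K)
V(C, r) = -5 - 6*C (V(C, r) = (-2 - 2*2)*C - 5 = (-2 - 4)*C - 5 = -6*C - 5 = -5 - 6*C)
((10*V(6, -3))*(-3))*18 = ((10*(-5 - 6*6))*(-3))*18 = ((10*(-5 - 36))*(-3))*18 = ((10*(-41))*(-3))*18 = -410*(-3)*18 = 1230*18 = 22140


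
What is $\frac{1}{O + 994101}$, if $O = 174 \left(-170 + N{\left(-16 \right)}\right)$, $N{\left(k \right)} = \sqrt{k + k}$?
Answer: $\frac{107169}{103366858697} - \frac{232 i \sqrt{2}}{310100576091} \approx 1.0368 \cdot 10^{-6} - 1.058 \cdot 10^{-9} i$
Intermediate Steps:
$N{\left(k \right)} = \sqrt{2} \sqrt{k}$ ($N{\left(k \right)} = \sqrt{2 k} = \sqrt{2} \sqrt{k}$)
$O = -29580 + 696 i \sqrt{2}$ ($O = 174 \left(-170 + \sqrt{2} \sqrt{-16}\right) = 174 \left(-170 + \sqrt{2} \cdot 4 i\right) = 174 \left(-170 + 4 i \sqrt{2}\right) = -29580 + 696 i \sqrt{2} \approx -29580.0 + 984.29 i$)
$\frac{1}{O + 994101} = \frac{1}{\left(-29580 + 696 i \sqrt{2}\right) + 994101} = \frac{1}{964521 + 696 i \sqrt{2}}$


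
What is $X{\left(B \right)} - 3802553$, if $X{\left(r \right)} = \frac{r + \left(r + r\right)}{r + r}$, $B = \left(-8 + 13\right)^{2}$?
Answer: $- \frac{7605103}{2} \approx -3.8026 \cdot 10^{6}$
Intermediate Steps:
$B = 25$ ($B = 5^{2} = 25$)
$X{\left(r \right)} = \frac{3}{2}$ ($X{\left(r \right)} = \frac{r + 2 r}{2 r} = 3 r \frac{1}{2 r} = \frac{3}{2}$)
$X{\left(B \right)} - 3802553 = \frac{3}{2} - 3802553 = - \frac{7605103}{2}$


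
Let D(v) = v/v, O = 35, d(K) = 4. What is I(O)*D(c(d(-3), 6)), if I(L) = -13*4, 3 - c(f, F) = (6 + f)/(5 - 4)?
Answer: -52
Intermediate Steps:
c(f, F) = -3 - f (c(f, F) = 3 - (6 + f)/(5 - 4) = 3 - (6 + f)/1 = 3 - (6 + f) = 3 + (-6 - f) = -3 - f)
D(v) = 1
I(L) = -52
I(O)*D(c(d(-3), 6)) = -52*1 = -52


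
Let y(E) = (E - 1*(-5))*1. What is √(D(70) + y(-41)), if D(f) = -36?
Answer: 6*I*√2 ≈ 8.4853*I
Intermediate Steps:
y(E) = 5 + E (y(E) = (E + 5)*1 = (5 + E)*1 = 5 + E)
√(D(70) + y(-41)) = √(-36 + (5 - 41)) = √(-36 - 36) = √(-72) = 6*I*√2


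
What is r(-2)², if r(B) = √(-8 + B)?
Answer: -10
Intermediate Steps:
r(-2)² = (√(-8 - 2))² = (√(-10))² = (I*√10)² = -10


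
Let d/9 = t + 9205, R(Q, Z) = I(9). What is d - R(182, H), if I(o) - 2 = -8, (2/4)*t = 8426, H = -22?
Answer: 234519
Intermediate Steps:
t = 16852 (t = 2*8426 = 16852)
I(o) = -6 (I(o) = 2 - 8 = -6)
R(Q, Z) = -6
d = 234513 (d = 9*(16852 + 9205) = 9*26057 = 234513)
d - R(182, H) = 234513 - 1*(-6) = 234513 + 6 = 234519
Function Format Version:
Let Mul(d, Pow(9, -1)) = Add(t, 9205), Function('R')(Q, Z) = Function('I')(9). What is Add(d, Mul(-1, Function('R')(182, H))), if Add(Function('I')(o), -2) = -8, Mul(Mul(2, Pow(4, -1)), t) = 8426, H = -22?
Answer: 234519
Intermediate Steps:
t = 16852 (t = Mul(2, 8426) = 16852)
Function('I')(o) = -6 (Function('I')(o) = Add(2, -8) = -6)
Function('R')(Q, Z) = -6
d = 234513 (d = Mul(9, Add(16852, 9205)) = Mul(9, 26057) = 234513)
Add(d, Mul(-1, Function('R')(182, H))) = Add(234513, Mul(-1, -6)) = Add(234513, 6) = 234519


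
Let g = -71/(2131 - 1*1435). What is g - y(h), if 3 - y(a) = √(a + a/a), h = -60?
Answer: -2159/696 + I*√59 ≈ -3.102 + 7.6811*I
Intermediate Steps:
y(a) = 3 - √(1 + a) (y(a) = 3 - √(a + a/a) = 3 - √(a + 1) = 3 - √(1 + a))
g = -71/696 (g = -71/(2131 - 1435) = -71/696 ≈ -0.10201)
g - y(h) = -71/696 - (3 - √(1 - 60)) = -71/696 - (3 - √(-59)) = -71/696 - (3 - I*√59) = -71/696 + (-3 + I*√59) = -2159/696 + I*√59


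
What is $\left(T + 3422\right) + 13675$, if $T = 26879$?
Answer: $43976$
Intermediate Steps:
$\left(T + 3422\right) + 13675 = \left(26879 + 3422\right) + 13675 = 30301 + 13675 = 43976$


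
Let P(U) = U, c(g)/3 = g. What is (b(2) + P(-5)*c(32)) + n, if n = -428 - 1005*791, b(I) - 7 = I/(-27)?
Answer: -21488114/27 ≈ -7.9586e+5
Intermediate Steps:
c(g) = 3*g
b(I) = 7 - I/27 (b(I) = 7 + I/(-27) = 7 + I*(-1/27) = 7 - I/27)
n = -795383 (n = -428 - 794955 = -795383)
(b(2) + P(-5)*c(32)) + n = ((7 - 1/27*2) - 15*32) - 795383 = ((7 - 2/27) - 5*96) - 795383 = (187/27 - 480) - 795383 = -12773/27 - 795383 = -21488114/27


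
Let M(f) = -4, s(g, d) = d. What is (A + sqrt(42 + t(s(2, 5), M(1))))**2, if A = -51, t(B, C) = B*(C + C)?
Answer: (51 - sqrt(2))**2 ≈ 2458.8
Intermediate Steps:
t(B, C) = 2*B*C (t(B, C) = B*(2*C) = 2*B*C)
(A + sqrt(42 + t(s(2, 5), M(1))))**2 = (-51 + sqrt(42 + 2*5*(-4)))**2 = (-51 + sqrt(42 - 40))**2 = (-51 + sqrt(2))**2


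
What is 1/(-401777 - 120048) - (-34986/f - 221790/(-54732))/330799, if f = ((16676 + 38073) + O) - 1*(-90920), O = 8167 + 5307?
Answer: -3383436174127329/250591697700181776050 ≈ -1.3502e-5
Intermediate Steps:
O = 13474
f = 159143 (f = ((16676 + 38073) + 13474) - 1*(-90920) = (54749 + 13474) + 90920 = 68223 + 90920 = 159143)
1/(-401777 - 120048) - (-34986/f - 221790/(-54732))/330799 = 1/(-401777 - 120048) - (-34986/159143 - 221790/(-54732))/330799 = 1/(-521825) - (-34986*1/159143 - 221790*(-1/54732))/330799 = -1/521825 - (-34986/159143 + 36965/9122)/330799 = -1/521825 - 5563578703/(1451702446*330799) = -1/521825 - 1*5563578703/480221717434354 = -1/521825 - 5563578703/480221717434354 = -3383436174127329/250591697700181776050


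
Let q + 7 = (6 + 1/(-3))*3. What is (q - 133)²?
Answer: 15129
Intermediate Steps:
q = 10 (q = -7 + (6 + 1/(-3))*3 = -7 + (6 - ⅓)*3 = -7 + (17/3)*3 = -7 + 17 = 10)
(q - 133)² = (10 - 133)² = (-123)² = 15129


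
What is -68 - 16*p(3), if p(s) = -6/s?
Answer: -36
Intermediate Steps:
-68 - 16*p(3) = -68 - (-96)/3 = -68 - 16*(-2) = -68 + 32 = -36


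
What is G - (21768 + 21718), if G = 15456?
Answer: -28030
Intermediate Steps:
G - (21768 + 21718) = 15456 - (21768 + 21718) = 15456 - 1*43486 = 15456 - 43486 = -28030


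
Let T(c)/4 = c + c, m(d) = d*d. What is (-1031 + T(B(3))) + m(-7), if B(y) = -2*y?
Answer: -1030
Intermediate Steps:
m(d) = d²
T(c) = 8*c (T(c) = 4*(c + c) = 4*(2*c) = 8*c)
(-1031 + T(B(3))) + m(-7) = (-1031 + 8*(-2*3)) + (-7)² = (-1031 + 8*(-6)) + 49 = (-1031 - 48) + 49 = -1079 + 49 = -1030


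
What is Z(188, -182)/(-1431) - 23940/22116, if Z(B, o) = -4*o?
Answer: -220871/138807 ≈ -1.5912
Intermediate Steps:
Z(188, -182)/(-1431) - 23940/22116 = -4*(-182)/(-1431) - 23940/22116 = 728*(-1/1431) - 23940*1/22116 = -728/1431 - 105/97 = -220871/138807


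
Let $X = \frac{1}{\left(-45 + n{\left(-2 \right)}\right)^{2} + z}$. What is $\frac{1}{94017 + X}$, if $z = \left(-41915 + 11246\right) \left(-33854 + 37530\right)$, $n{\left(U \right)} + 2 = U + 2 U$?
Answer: $\frac{112736435}{10599141409394} \approx 1.0636 \cdot 10^{-5}$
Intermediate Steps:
$n{\left(U \right)} = -2 + 3 U$ ($n{\left(U \right)} = -2 + \left(U + 2 U\right) = -2 + 3 U$)
$z = -112739244$ ($z = \left(-30669\right) 3676 = -112739244$)
$X = - \frac{1}{112736435}$ ($X = \frac{1}{\left(-45 + \left(-2 + 3 \left(-2\right)\right)\right)^{2} - 112739244} = \frac{1}{\left(-45 - 8\right)^{2} - 112739244} = \frac{1}{\left(-53\right)^{2} - 112739244} = \frac{1}{2809 - 112739244} = \frac{1}{-112736435} = - \frac{1}{112736435} \approx -8.8702 \cdot 10^{-9}$)
$\frac{1}{94017 + X} = \frac{1}{94017 - \frac{1}{112736435}} = \frac{1}{\frac{10599141409394}{112736435}} = \frac{112736435}{10599141409394}$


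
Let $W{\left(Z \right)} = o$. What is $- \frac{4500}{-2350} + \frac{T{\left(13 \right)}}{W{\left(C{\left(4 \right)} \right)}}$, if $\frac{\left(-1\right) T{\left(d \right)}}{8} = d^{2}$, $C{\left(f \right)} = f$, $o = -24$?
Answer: $\frac{8213}{141} \approx 58.248$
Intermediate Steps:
$W{\left(Z \right)} = -24$
$T{\left(d \right)} = - 8 d^{2}$
$- \frac{4500}{-2350} + \frac{T{\left(13 \right)}}{W{\left(C{\left(4 \right)} \right)}} = - \frac{4500}{-2350} + \frac{\left(-8\right) 13^{2}}{-24} = \left(-4500\right) \left(- \frac{1}{2350}\right) + \left(-8\right) 169 \left(- \frac{1}{24}\right) = \frac{90}{47} - - \frac{169}{3} = \frac{90}{47} + \frac{169}{3} = \frac{8213}{141}$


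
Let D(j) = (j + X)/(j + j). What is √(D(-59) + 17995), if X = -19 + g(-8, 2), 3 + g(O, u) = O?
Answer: √250572882/118 ≈ 134.15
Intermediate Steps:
g(O, u) = -3 + O
X = -30 (X = -19 + (-3 - 8) = -19 - 11 = -30)
D(j) = (-30 + j)/(2*j) (D(j) = (j - 30)/(j + j) = (-30 + j)/((2*j)) = (-30 + j)*(1/(2*j)) = (-30 + j)/(2*j))
√(D(-59) + 17995) = √((½)*(-30 - 59)/(-59) + 17995) = √((½)*(-1/59)*(-89) + 17995) = √(89/118 + 17995) = √(2123499/118) = √250572882/118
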